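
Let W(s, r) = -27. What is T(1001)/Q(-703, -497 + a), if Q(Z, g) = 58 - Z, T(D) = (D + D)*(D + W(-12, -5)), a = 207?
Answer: 1949948/761 ≈ 2562.3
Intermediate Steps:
T(D) = 2*D*(-27 + D) (T(D) = (D + D)*(D - 27) = (2*D)*(-27 + D) = 2*D*(-27 + D))
T(1001)/Q(-703, -497 + a) = (2*1001*(-27 + 1001))/(58 - 1*(-703)) = (2*1001*974)/(58 + 703) = 1949948/761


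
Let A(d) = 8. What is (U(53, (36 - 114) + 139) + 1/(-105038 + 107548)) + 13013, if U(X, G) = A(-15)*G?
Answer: 33887511/2510 ≈ 13501.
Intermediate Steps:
U(X, G) = 8*G
(U(53, (36 - 114) + 139) + 1/(-105038 + 107548)) + 13013 = (8*((36 - 114) + 139) + 1/(-105038 + 107548)) + 13013 = (8*(-78 + 139) + 1/2510) + 13013 = (8*61 + 1/2510) + 13013 = (488 + 1/2510) + 13013 = 1224881/2510 + 13013 = 33887511/2510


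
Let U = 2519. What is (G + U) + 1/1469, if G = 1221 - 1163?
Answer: 3785614/1469 ≈ 2577.0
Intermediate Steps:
G = 58
(G + U) + 1/1469 = (58 + 2519) + 1/1469 = 2577 + 1/1469 = 3785614/1469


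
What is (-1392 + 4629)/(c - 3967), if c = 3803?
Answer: -3237/164 ≈ -19.738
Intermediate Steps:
(-1392 + 4629)/(c - 3967) = (-1392 + 4629)/(3803 - 3967) = 3237/(-164) = 3237*(-1/164) = -3237/164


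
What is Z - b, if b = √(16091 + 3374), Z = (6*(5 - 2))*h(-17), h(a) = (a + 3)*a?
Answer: 4284 - √19465 ≈ 4144.5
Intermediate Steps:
h(a) = a*(3 + a) (h(a) = (3 + a)*a = a*(3 + a))
Z = 4284 (Z = (6*(5 - 2))*(-17*(3 - 17)) = (6*3)*(-17*(-14)) = 18*238 = 4284)
b = √19465 ≈ 139.52
Z - b = 4284 - √19465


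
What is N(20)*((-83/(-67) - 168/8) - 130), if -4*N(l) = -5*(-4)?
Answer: 50170/67 ≈ 748.81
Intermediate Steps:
N(l) = -5 (N(l) = -(-5)*(-4)/4 = -¼*20 = -5)
N(20)*((-83/(-67) - 168/8) - 130) = -5*((-83/(-67) - 168/8) - 130) = -5*((-83*(-1/67) - 168*⅛) - 130) = -5*((83/67 - 21) - 130) = -5*(-1324/67 - 130) = -5*(-10034/67) = 50170/67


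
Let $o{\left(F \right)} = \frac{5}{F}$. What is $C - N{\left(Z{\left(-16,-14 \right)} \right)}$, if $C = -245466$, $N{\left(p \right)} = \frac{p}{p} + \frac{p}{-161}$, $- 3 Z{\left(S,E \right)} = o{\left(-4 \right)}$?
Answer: $- \frac{474242239}{1932} \approx -2.4547 \cdot 10^{5}$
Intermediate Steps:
$Z{\left(S,E \right)} = \frac{5}{12}$ ($Z{\left(S,E \right)} = - \frac{5 \frac{1}{-4}}{3} = - \frac{5 \left(- \frac{1}{4}\right)}{3} = \left(- \frac{1}{3}\right) \left(- \frac{5}{4}\right) = \frac{5}{12}$)
$N{\left(p \right)} = 1 - \frac{p}{161}$ ($N{\left(p \right)} = 1 + p \left(- \frac{1}{161}\right) = 1 - \frac{p}{161}$)
$C - N{\left(Z{\left(-16,-14 \right)} \right)} = -245466 - \left(1 - \frac{5}{1932}\right) = -245466 - \frac{1927}{1932} = - \frac{474242239}{1932}$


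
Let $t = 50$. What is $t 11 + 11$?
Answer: $561$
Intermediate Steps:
$t 11 + 11 = 50 \cdot 11 + 11 = 550 + 11 = 561$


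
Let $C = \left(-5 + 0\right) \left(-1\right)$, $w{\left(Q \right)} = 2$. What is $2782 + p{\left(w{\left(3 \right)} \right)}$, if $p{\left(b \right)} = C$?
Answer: $2787$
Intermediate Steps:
$C = 5$ ($C = \left(-5\right) \left(-1\right) = 5$)
$p{\left(b \right)} = 5$
$2782 + p{\left(w{\left(3 \right)} \right)} = 2782 + 5 = 2787$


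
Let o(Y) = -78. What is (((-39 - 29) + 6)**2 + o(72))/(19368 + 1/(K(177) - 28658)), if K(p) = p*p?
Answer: 10058986/51731929 ≈ 0.19444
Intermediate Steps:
K(p) = p**2
(((-39 - 29) + 6)**2 + o(72))/(19368 + 1/(K(177) - 28658)) = (((-39 - 29) + 6)**2 - 78)/(19368 + 1/(177**2 - 28658)) = ((-68 + 6)**2 - 78)/(19368 + 1/(31329 - 28658)) = ((-62)**2 - 78)/(19368 + 1/2671) = (3844 - 78)/(19368 + 1/2671) = 3766/(51731929/2671) = 3766*(2671/51731929) = 10058986/51731929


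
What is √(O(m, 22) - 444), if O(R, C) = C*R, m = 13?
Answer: I*√158 ≈ 12.57*I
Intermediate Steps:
√(O(m, 22) - 444) = √(22*13 - 444) = √(286 - 444) = √(-158) = I*√158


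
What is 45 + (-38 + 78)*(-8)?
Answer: -275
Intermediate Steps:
45 + (-38 + 78)*(-8) = 45 + 40*(-8) = 45 - 320 = -275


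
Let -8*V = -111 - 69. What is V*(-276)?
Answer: -6210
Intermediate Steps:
V = 45/2 (V = -(-111 - 69)/8 = -⅛*(-180) = 45/2 ≈ 22.500)
V*(-276) = (45/2)*(-276) = -6210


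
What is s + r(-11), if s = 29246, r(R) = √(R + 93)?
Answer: 29246 + √82 ≈ 29255.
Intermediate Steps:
r(R) = √(93 + R)
s + r(-11) = 29246 + √(93 - 11) = 29246 + √82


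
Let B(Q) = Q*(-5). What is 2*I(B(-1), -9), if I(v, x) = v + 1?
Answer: 12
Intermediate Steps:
B(Q) = -5*Q
I(v, x) = 1 + v
2*I(B(-1), -9) = 2*(1 - 5*(-1)) = 2*(1 + 5) = 2*6 = 12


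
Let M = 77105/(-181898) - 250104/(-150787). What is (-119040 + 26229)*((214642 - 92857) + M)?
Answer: -310019834748381770937/27427853726 ≈ -1.1303e+10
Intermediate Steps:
M = 33866985757/27427853726 (M = 77105*(-1/181898) - 250104*(-1/150787) = -77105/181898 + 250104/150787 = 33866985757/27427853726 ≈ 1.2348)
(-119040 + 26229)*((214642 - 92857) + M) = (-119040 + 26229)*((214642 - 92857) + 33866985757/27427853726) = -92811*(121785 + 33866985757/27427853726) = -92811*3340335033006667/27427853726 = -310019834748381770937/27427853726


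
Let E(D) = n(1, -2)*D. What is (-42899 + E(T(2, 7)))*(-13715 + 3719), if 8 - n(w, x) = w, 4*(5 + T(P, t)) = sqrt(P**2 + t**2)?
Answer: 429168264 - 17493*sqrt(53) ≈ 4.2904e+8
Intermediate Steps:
T(P, t) = -5 + sqrt(P**2 + t**2)/4
n(w, x) = 8 - w
E(D) = 7*D (E(D) = (8 - 1*1)*D = (8 - 1)*D = 7*D)
(-42899 + E(T(2, 7)))*(-13715 + 3719) = (-42899 + 7*(-5 + sqrt(2**2 + 7**2)/4))*(-13715 + 3719) = (-42899 + 7*(-5 + sqrt(4 + 49)/4))*(-9996) = (-42899 + 7*(-5 + sqrt(53)/4))*(-9996) = (-42899 + (-35 + 7*sqrt(53)/4))*(-9996) = (-42934 + 7*sqrt(53)/4)*(-9996) = 429168264 - 17493*sqrt(53)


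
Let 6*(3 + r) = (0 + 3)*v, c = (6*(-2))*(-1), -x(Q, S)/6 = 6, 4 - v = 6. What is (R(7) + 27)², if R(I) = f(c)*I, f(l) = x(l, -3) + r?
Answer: 64009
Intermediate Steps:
v = -2 (v = 4 - 1*6 = 4 - 6 = -2)
x(Q, S) = -36 (x(Q, S) = -6*6 = -36)
c = 12 (c = -12*(-1) = 12)
r = -4 (r = -3 + ((0 + 3)*(-2))/6 = -3 + (3*(-2))/6 = -3 + (⅙)*(-6) = -3 - 1 = -4)
f(l) = -40 (f(l) = -36 - 4 = -40)
R(I) = -40*I
(R(7) + 27)² = (-40*7 + 27)² = (-280 + 27)² = (-253)² = 64009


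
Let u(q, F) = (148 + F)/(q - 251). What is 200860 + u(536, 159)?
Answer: 57245407/285 ≈ 2.0086e+5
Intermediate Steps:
u(q, F) = (148 + F)/(-251 + q)
200860 + u(536, 159) = 200860 + (148 + 159)/(-251 + 536) = 200860 + 307/285 = 57245407/285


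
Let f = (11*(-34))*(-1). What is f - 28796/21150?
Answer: 3940652/10575 ≈ 372.64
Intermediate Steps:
f = 374 (f = -374*(-1) = 374)
f - 28796/21150 = 374 - 28796/21150 = 374 - 1*14398/10575 = 374 - 14398/10575 = 3940652/10575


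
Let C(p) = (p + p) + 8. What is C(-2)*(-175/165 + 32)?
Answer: 4084/33 ≈ 123.76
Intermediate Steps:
C(p) = 8 + 2*p (C(p) = 2*p + 8 = 8 + 2*p)
C(-2)*(-175/165 + 32) = (8 + 2*(-2))*(-175/165 + 32) = (8 - 4)*(-175*1/165 + 32) = 4*(-35/33 + 32) = 4*(1021/33) = 4084/33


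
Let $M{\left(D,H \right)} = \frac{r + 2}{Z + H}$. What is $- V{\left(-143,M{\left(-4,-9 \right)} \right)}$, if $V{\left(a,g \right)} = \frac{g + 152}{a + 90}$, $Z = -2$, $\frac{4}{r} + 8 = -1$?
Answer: $\frac{15034}{5247} \approx 2.8653$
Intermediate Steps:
$r = - \frac{4}{9}$ ($r = \frac{4}{-8 - 1} = \frac{4}{-9} = 4 \left(- \frac{1}{9}\right) = - \frac{4}{9} \approx -0.44444$)
$M{\left(D,H \right)} = \frac{14}{9 \left(-2 + H\right)}$ ($M{\left(D,H \right)} = \frac{- \frac{4}{9} + 2}{-2 + H} = \frac{14}{9 \left(-2 + H\right)}$)
$V{\left(a,g \right)} = \frac{152 + g}{90 + a}$
$- V{\left(-143,M{\left(-4,-9 \right)} \right)} = - \frac{152 + \frac{14}{9 \left(-2 - 9\right)}}{90 - 143} = - \frac{152 + \frac{14}{9 \left(-11\right)}}{-53} = - \frac{\left(-1\right) \left(152 + \frac{14}{9} \left(- \frac{1}{11}\right)\right)}{53} = - \frac{\left(-1\right) \left(152 - \frac{14}{99}\right)}{53} = - \frac{\left(-1\right) 15034}{53 \cdot 99} = \left(-1\right) \left(- \frac{15034}{5247}\right) = \frac{15034}{5247}$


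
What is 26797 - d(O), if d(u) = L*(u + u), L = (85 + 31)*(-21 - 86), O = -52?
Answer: -1264051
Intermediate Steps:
L = -12412 (L = 116*(-107) = -12412)
d(u) = -24824*u (d(u) = -12412*(u + u) = -24824*u)
26797 - d(O) = 26797 - (-24824)*(-52) = 26797 - 1*1290848 = 26797 - 1290848 = -1264051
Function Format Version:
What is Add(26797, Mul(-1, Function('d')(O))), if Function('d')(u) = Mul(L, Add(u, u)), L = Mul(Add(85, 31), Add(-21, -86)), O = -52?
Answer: -1264051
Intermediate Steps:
L = -12412 (L = Mul(116, -107) = -12412)
Function('d')(u) = Mul(-24824, u) (Function('d')(u) = Mul(-12412, Add(u, u)) = Mul(-12412, Mul(2, u)) = Mul(-24824, u))
Add(26797, Mul(-1, Function('d')(O))) = Add(26797, Mul(-1, Mul(-24824, -52))) = Add(26797, Mul(-1, 1290848)) = Add(26797, -1290848) = -1264051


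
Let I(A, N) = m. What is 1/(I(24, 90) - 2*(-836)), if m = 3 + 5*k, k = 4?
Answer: 1/1695 ≈ 0.00058997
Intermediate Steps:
m = 23 (m = 3 + 5*4 = 3 + 20 = 23)
I(A, N) = 23
1/(I(24, 90) - 2*(-836)) = 1/(23 - 2*(-836)) = 1/(23 + 1672) = 1/1695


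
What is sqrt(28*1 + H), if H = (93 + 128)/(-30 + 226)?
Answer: sqrt(5709)/14 ≈ 5.3970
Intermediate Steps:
H = 221/196 ≈ 1.1276
sqrt(28*1 + H) = sqrt(28*1 + 221/196) = sqrt(28 + 221/196) = sqrt(5709/196) = sqrt(5709)/14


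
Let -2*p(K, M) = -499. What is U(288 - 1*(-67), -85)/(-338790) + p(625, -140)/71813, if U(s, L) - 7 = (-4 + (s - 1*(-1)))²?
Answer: -4406946269/12164763135 ≈ -0.36227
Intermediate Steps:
U(s, L) = 7 + (-3 + s)² (U(s, L) = 7 + (-4 + (s - 1*(-1)))² = 7 + (-4 + (s + 1))² = 7 + (-4 + (1 + s))² = 7 + (-3 + s)²)
p(K, M) = 499/2 (p(K, M) = -½*(-499) = 499/2)
U(288 - 1*(-67), -85)/(-338790) + p(625, -140)/71813 = (7 + (-3 + (288 - 1*(-67)))²)/(-338790) + (499/2)/71813 = (7 + (-3 + (288 + 67))²)*(-1/338790) + (499/2)*(1/71813) = (7 + (-3 + 355)²)*(-1/338790) + 499/143626 = (7 + 352²)*(-1/338790) + 499/143626 = (7 + 123904)*(-1/338790) + 499/143626 = 123911*(-1/338790) + 499/143626 = -123911/338790 + 499/143626 = -4406946269/12164763135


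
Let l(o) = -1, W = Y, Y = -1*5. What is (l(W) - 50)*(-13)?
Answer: 663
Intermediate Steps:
Y = -5
W = -5
(l(W) - 50)*(-13) = (-1 - 50)*(-13) = -51*(-13) = 663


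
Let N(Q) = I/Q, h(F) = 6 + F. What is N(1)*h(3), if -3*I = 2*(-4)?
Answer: 24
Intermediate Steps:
I = 8/3 (I = -2*(-4)/3 = -1/3*(-8) = 8/3 ≈ 2.6667)
N(Q) = 8/(3*Q)
N(1)*h(3) = ((8/3)/1)*(6 + 3) = ((8/3)*1)*9 = (8/3)*9 = 24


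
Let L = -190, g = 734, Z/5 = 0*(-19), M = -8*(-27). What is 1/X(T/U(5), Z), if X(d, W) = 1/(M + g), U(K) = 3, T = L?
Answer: 950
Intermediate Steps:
M = 216
Z = 0 (Z = 5*(0*(-19)) = 5*0 = 0)
T = -190
X(d, W) = 1/950 (X(d, W) = 1/(216 + 734) = 1/950)
1/X(T/U(5), Z) = 1/(1/950) = 950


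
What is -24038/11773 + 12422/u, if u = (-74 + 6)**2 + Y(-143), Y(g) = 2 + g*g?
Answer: -456508644/295207975 ≈ -1.5464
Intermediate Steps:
Y(g) = 2 + g**2
u = 25075 (u = (-74 + 6)**2 + (2 + (-143)**2) = (-68)**2 + (2 + 20449) = 4624 + 20451 = 25075)
-24038/11773 + 12422/u = -24038/11773 + 12422/25075 = -456508644/295207975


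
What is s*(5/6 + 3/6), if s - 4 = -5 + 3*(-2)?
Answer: -28/3 ≈ -9.3333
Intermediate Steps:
s = -7 (s = 4 + (-5 + 3*(-2)) = 4 + (-5 - 6) = 4 - 11 = -7)
s*(5/6 + 3/6) = -7*(5/6 + 3/6) = -7*(5*(1/6) + 3*(1/6)) = -7*(5/6 + 1/2) = -7*4/3 = -28/3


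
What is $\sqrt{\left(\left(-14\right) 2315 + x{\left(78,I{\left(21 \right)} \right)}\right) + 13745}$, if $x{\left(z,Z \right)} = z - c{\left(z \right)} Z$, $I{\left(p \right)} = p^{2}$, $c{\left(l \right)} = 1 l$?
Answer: $i \sqrt{52985} \approx 230.18 i$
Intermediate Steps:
$c{\left(l \right)} = l$
$x{\left(z,Z \right)} = z - Z z$ ($x{\left(z,Z \right)} = z - z Z = z - Z z$)
$\sqrt{\left(\left(-14\right) 2315 + x{\left(78,I{\left(21 \right)} \right)}\right) + 13745} = \sqrt{\left(\left(-14\right) 2315 + 78 \left(1 - 21^{2}\right)\right) + 13745} = \sqrt{\left(-32410 + 78 \left(1 - 441\right)\right) + 13745} = \sqrt{\left(-32410 + 78 \left(-440\right)\right) + 13745} = \sqrt{\left(-32410 - 34320\right) + 13745} = \sqrt{-66730 + 13745} = \sqrt{-52985} = i \sqrt{52985}$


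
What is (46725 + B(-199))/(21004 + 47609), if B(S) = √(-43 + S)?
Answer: 15575/22871 + 11*I*√2/68613 ≈ 0.68099 + 0.00022673*I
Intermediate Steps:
(46725 + B(-199))/(21004 + 47609) = (46725 + √(-43 - 199))/(21004 + 47609) = (46725 + √(-242))/68613 = (46725 + 11*I*√2)*(1/68613) = 15575/22871 + 11*I*√2/68613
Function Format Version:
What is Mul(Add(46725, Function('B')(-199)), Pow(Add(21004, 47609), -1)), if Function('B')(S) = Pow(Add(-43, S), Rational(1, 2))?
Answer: Add(Rational(15575, 22871), Mul(Rational(11, 68613), I, Pow(2, Rational(1, 2)))) ≈ Add(0.68099, Mul(0.00022673, I))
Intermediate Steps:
Mul(Add(46725, Function('B')(-199)), Pow(Add(21004, 47609), -1)) = Mul(Add(46725, Pow(Add(-43, -199), Rational(1, 2))), Pow(Add(21004, 47609), -1)) = Mul(Add(46725, Pow(-242, Rational(1, 2))), Pow(68613, -1)) = Mul(Add(46725, Mul(11, I, Pow(2, Rational(1, 2)))), Rational(1, 68613)) = Add(Rational(15575, 22871), Mul(Rational(11, 68613), I, Pow(2, Rational(1, 2))))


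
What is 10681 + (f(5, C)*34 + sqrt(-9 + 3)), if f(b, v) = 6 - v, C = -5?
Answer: 11055 + I*sqrt(6) ≈ 11055.0 + 2.4495*I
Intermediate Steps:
10681 + (f(5, C)*34 + sqrt(-9 + 3)) = 10681 + ((6 - 1*(-5))*34 + sqrt(-9 + 3)) = 10681 + ((6 + 5)*34 + sqrt(-6)) = 10681 + (11*34 + I*sqrt(6)) = 10681 + (374 + I*sqrt(6)) = 11055 + I*sqrt(6)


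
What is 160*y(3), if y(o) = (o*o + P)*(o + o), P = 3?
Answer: 11520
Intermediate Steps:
y(o) = 2*o*(3 + o²) (y(o) = (o*o + 3)*(o + o) = (o² + 3)*(2*o) = (3 + o²)*(2*o) = 2*o*(3 + o²))
160*y(3) = 160*(2*3*(3 + 3²)) = 160*(2*3*(3 + 9)) = 160*(2*3*12) = 160*72 = 11520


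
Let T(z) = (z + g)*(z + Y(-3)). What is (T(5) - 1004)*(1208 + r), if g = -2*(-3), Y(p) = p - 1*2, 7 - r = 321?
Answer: -897576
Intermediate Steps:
r = -314 (r = 7 - 1*321 = 7 - 321 = -314)
Y(p) = -2 + p (Y(p) = p - 2 = -2 + p)
g = 6
T(z) = (-5 + z)*(6 + z) (T(z) = (z + 6)*(z + (-2 - 3)) = (6 + z)*(z - 5) = (6 + z)*(-5 + z) = (-5 + z)*(6 + z))
(T(5) - 1004)*(1208 + r) = ((-30 + 5 + 5²) - 1004)*(1208 - 314) = ((-30 + 5 + 25) - 1004)*894 = (0 - 1004)*894 = -1004*894 = -897576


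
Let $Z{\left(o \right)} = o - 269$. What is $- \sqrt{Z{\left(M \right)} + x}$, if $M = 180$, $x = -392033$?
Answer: $- i \sqrt{392122} \approx - 626.2 i$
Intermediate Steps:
$Z{\left(o \right)} = -269 + o$
$- \sqrt{Z{\left(M \right)} + x} = - \sqrt{\left(-269 + 180\right) - 392033} = - \sqrt{-89 - 392033} = - \sqrt{-392122} = - i \sqrt{392122}$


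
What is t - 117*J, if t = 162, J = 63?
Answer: -7209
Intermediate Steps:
t - 117*J = 162 - 117*63 = 162 - 7371 = -7209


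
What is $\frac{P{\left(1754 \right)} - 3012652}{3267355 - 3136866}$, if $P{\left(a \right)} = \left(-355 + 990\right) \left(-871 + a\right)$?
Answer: $- \frac{2451947}{130489} \approx -18.79$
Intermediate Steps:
$P{\left(a \right)} = -553085 + 635 a$ ($P{\left(a \right)} = 635 \left(-871 + a\right) = -553085 + 635 a$)
$\frac{P{\left(1754 \right)} - 3012652}{3267355 - 3136866} = \frac{\left(-553085 + 635 \cdot 1754\right) - 3012652}{3267355 - 3136866} = \frac{\left(-553085 + 1113790\right) - 3012652}{130489} = \left(560705 - 3012652\right) \frac{1}{130489} = \left(-2451947\right) \frac{1}{130489} = - \frac{2451947}{130489}$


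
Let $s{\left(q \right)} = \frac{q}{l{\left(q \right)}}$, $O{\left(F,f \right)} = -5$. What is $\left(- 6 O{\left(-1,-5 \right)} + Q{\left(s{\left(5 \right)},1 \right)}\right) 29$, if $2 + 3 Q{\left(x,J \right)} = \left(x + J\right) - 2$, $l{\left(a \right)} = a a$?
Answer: $\frac{12644}{15} \approx 842.93$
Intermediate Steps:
$l{\left(a \right)} = a^{2}$
$s{\left(q \right)} = \frac{1}{q}$ ($s{\left(q \right)} = \frac{q}{q^{2}} = \frac{1}{q}$)
$Q{\left(x,J \right)} = - \frac{4}{3} + \frac{J}{3} + \frac{x}{3}$ ($Q{\left(x,J \right)} = - \frac{2}{3} + \frac{\left(x + J\right) - 2}{3} = - \frac{2}{3} + \frac{\left(J + x\right) - 2}{3} = - \frac{2}{3} + \frac{-2 + J + x}{3} = - \frac{2}{3} + \left(- \frac{2}{3} + \frac{J}{3} + \frac{x}{3}\right) = - \frac{4}{3} + \frac{J}{3} + \frac{x}{3}$)
$\left(- 6 O{\left(-1,-5 \right)} + Q{\left(s{\left(5 \right)},1 \right)}\right) 29 = \left(\left(-6\right) \left(-5\right) + \left(- \frac{4}{3} + \frac{1}{3} \cdot 1 + \frac{1}{3 \cdot 5}\right)\right) 29 = \left(30 + \left(- \frac{4}{3} + \frac{1}{3} + \frac{1}{3} \cdot \frac{1}{5}\right)\right) 29 = \left(30 + \left(- \frac{4}{3} + \frac{1}{3} + \frac{1}{15}\right)\right) 29 = \left(30 - \frac{14}{15}\right) 29 = \frac{436}{15} \cdot 29 = \frac{12644}{15}$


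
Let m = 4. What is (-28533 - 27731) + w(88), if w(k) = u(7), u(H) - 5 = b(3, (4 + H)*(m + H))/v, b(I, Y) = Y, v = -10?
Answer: -562711/10 ≈ -56271.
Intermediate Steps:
u(H) = 5 - (4 + H)²/10 (u(H) = 5 + ((4 + H)*(4 + H))/(-10) = 5 + (4 + H)²*(-⅒) = 5 - (4 + H)²/10)
w(k) = -71/10 (w(k) = 17/5 - ⅘*7 - ⅒*7² = 17/5 - 28/5 - ⅒*49 = 17/5 - 28/5 - 49/10 = -71/10)
(-28533 - 27731) + w(88) = (-28533 - 27731) - 71/10 = -56264 - 71/10 = -562711/10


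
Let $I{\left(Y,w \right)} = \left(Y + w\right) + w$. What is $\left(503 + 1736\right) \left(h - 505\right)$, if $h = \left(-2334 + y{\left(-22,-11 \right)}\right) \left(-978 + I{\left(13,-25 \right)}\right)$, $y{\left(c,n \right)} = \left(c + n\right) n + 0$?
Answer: $4478134340$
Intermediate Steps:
$y{\left(c,n \right)} = n \left(c + n\right)$ ($y{\left(c,n \right)} = n \left(c + n\right) + 0 = n \left(c + n\right)$)
$I{\left(Y,w \right)} = Y + 2 w$
$h = 2000565$ ($h = \left(-2334 - 11 \left(-22 - 11\right)\right) \left(-978 + \left(13 + 2 \left(-25\right)\right)\right) = \left(-2334 - -363\right) \left(-978 + \left(13 - 50\right)\right) = \left(-2334 + 363\right) \left(-978 - 37\right) = \left(-1971\right) \left(-1015\right) = 2000565$)
$\left(503 + 1736\right) \left(h - 505\right) = \left(503 + 1736\right) \left(2000565 - 505\right) = 2239 \cdot 2000060 = 4478134340$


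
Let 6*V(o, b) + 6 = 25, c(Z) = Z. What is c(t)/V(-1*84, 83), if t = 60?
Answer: 360/19 ≈ 18.947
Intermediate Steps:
V(o, b) = 19/6 (V(o, b) = -1 + (1/6)*25 = -1 + 25/6 = 19/6)
c(t)/V(-1*84, 83) = 60/(19/6) = 60*(6/19) = 360/19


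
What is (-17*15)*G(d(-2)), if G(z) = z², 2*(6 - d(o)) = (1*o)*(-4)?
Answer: -1020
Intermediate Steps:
d(o) = 6 + 2*o (d(o) = 6 - 1*o*(-4)/2 = 6 - o*(-4)/2 = 6 - (-2)*o = 6 + 2*o)
(-17*15)*G(d(-2)) = (-17*15)*(6 + 2*(-2))² = -255*(6 - 4)² = -255*2² = -255*4 = -1020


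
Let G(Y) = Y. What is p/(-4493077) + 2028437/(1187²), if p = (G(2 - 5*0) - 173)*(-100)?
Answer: 9089830260749/6330606207613 ≈ 1.4359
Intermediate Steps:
p = 17100 (p = ((2 - 5*0) - 173)*(-100) = ((2 + 0) - 173)*(-100) = (2 - 173)*(-100) = -171*(-100) = 17100)
p/(-4493077) + 2028437/(1187²) = 17100/(-4493077) + 2028437/(1187²) = 17100*(-1/4493077) + 2028437/1408969 = -17100/4493077 + 2028437*(1/1408969) = -17100/4493077 + 2028437/1408969 = 9089830260749/6330606207613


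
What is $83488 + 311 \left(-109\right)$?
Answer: $49589$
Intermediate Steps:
$83488 + 311 \left(-109\right) = 83488 - 33899 = 49589$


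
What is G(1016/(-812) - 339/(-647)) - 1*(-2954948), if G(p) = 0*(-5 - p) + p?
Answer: 388105729747/131341 ≈ 2.9549e+6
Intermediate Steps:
G(p) = p (G(p) = 0 + p = p)
G(1016/(-812) - 339/(-647)) - 1*(-2954948) = (1016/(-812) - 339/(-647)) - 1*(-2954948) = (1016*(-1/812) - 339*(-1/647)) + 2954948 = (-254/203 + 339/647) + 2954948 = -95521/131341 + 2954948 = 388105729747/131341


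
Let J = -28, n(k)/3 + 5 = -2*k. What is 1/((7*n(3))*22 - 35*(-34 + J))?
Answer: -1/2912 ≈ -0.00034341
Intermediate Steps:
n(k) = -15 - 6*k (n(k) = -15 + 3*(-2*k) = -15 - 6*k)
1/((7*n(3))*22 - 35*(-34 + J)) = 1/((7*(-15 - 6*3))*22 - 35*(-34 - 28)) = 1/((7*(-15 - 18))*22 - 35*(-62)) = 1/((7*(-33))*22 + 2170) = 1/(-231*22 + 2170) = 1/(-5082 + 2170) = 1/(-2912) = -1/2912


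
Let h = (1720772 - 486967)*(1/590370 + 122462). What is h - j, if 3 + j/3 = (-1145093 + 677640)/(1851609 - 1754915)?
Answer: 431262488889730694216/2854261839 ≈ 1.5109e+11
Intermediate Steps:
h = 17840299866492101/118074 (h = 1233805*(1/590370 + 122462) = 1233805*(72297890941/590370) = 17840299866492101/118074 ≈ 1.5109e+11)
j = -2272605/96694 (j = -9 + 3*((-1145093 + 677640)/(1851609 - 1754915)) = -9 + 3*(-467453/96694) = -9 - 1402359/96694 = -2272605/96694 ≈ -23.503)
h - j = 17840299866492101/118074 - 1*(-2272605/96694) = 17840299866492101/118074 + 2272605/96694 = 431262488889730694216/2854261839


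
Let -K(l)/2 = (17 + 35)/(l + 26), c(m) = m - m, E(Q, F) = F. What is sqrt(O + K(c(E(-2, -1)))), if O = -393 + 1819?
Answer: 3*sqrt(158) ≈ 37.709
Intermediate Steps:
c(m) = 0
K(l) = -104/(26 + l) (K(l) = -2*(17 + 35)/(l + 26) = -104/(26 + l))
O = 1426
sqrt(O + K(c(E(-2, -1)))) = sqrt(1426 - 104/(26 + 0)) = sqrt(1426 - 104/26) = sqrt(1426 - 104*1/26) = sqrt(1426 - 4) = sqrt(1422) = 3*sqrt(158)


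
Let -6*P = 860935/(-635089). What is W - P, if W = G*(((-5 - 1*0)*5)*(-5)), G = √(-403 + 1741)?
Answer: -860935/3810534 + 125*√1338 ≈ 4572.1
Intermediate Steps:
G = √1338 ≈ 36.579
P = 860935/3810534 (P = -860935/(6*(-635089)) = -860935*(-1)/(6*635089) = -⅙*(-860935/635089) = 860935/3810534 ≈ 0.22594)
W = 125*√1338 (W = √1338*(((-5 - 1*0)*5)*(-5)) = √1338*(((-5 + 0)*5)*(-5)) = √1338*(-5*5*(-5)) = √1338*(-25*(-5)) = √1338*125 = 125*√1338 ≈ 4572.3)
W - P = 125*√1338 - 1*860935/3810534 = 125*√1338 - 860935/3810534 = -860935/3810534 + 125*√1338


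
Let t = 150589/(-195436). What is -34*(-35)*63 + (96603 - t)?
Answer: 33531691417/195436 ≈ 1.7157e+5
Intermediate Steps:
t = -150589/195436 (t = 150589*(-1/195436) = -150589/195436 ≈ -0.77053)
-34*(-35)*63 + (96603 - t) = -34*(-35)*63 + (96603 - 1*(-150589/195436)) = 1190*63 + (96603 + 150589/195436) = 74970 + 18879854497/195436 = 33531691417/195436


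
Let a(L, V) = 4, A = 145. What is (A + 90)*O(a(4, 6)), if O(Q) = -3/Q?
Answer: -705/4 ≈ -176.25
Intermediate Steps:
(A + 90)*O(a(4, 6)) = (145 + 90)*(-3/4) = 235*(-3*¼) = 235*(-¾) = -705/4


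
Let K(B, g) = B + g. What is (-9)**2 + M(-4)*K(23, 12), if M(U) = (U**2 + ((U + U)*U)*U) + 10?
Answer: -3489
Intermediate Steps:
M(U) = 10 + U**2 + 2*U**3 (M(U) = (U**2 + ((2*U)*U)*U) + 10 = (U**2 + (2*U**2)*U) + 10 = (U**2 + 2*U**3) + 10 = 10 + U**2 + 2*U**3)
(-9)**2 + M(-4)*K(23, 12) = (-9)**2 + (10 + (-4)**2 + 2*(-4)**3)*(23 + 12) = 81 + (10 + 16 + 2*(-64))*35 = 81 + (10 + 16 - 128)*35 = 81 - 102*35 = 81 - 3570 = -3489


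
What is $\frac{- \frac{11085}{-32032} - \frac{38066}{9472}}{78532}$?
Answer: $- \frac{17411453}{372299479552} \approx -4.6767 \cdot 10^{-5}$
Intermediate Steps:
$\frac{- \frac{11085}{-32032} - \frac{38066}{9472}}{78532} = \left(\left(-11085\right) \left(- \frac{1}{32032}\right) - \frac{19033}{4736}\right) \frac{1}{78532} = \left(\frac{11085}{32032} - \frac{19033}{4736}\right) \frac{1}{78532} = \left(- \frac{17411453}{4740736}\right) \frac{1}{78532} = - \frac{17411453}{372299479552}$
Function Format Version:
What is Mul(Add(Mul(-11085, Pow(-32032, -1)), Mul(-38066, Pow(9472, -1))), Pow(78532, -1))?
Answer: Rational(-17411453, 372299479552) ≈ -4.6767e-5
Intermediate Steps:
Mul(Add(Mul(-11085, Pow(-32032, -1)), Mul(-38066, Pow(9472, -1))), Pow(78532, -1)) = Mul(Add(Mul(-11085, Rational(-1, 32032)), Mul(-38066, Rational(1, 9472))), Rational(1, 78532)) = Mul(Add(Rational(11085, 32032), Rational(-19033, 4736)), Rational(1, 78532)) = Mul(Rational(-17411453, 4740736), Rational(1, 78532)) = Rational(-17411453, 372299479552)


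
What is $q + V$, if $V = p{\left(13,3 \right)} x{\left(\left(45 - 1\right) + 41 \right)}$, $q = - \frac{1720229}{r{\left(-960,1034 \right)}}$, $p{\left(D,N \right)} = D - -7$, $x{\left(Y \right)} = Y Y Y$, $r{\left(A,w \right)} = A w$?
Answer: $\frac{12192102520229}{992640} \approx 1.2282 \cdot 10^{7}$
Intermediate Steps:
$x{\left(Y \right)} = Y^{3}$ ($x{\left(Y \right)} = Y^{2} Y = Y^{3}$)
$p{\left(D,N \right)} = 7 + D$ ($p{\left(D,N \right)} = D + 7 = 7 + D$)
$q = \frac{1720229}{992640}$ ($q = - \frac{1720229}{\left(-960\right) 1034} = - \frac{1720229}{-992640} = \left(-1720229\right) \left(- \frac{1}{992640}\right) = \frac{1720229}{992640} \approx 1.733$)
$V = 12282500$ ($V = \left(7 + 13\right) \left(\left(45 - 1\right) + 41\right)^{3} = 20 \left(44 + 41\right)^{3} = 20 \cdot 85^{3} = 20 \cdot 614125 = 12282500$)
$q + V = \frac{1720229}{992640} + 12282500 = \frac{12192102520229}{992640}$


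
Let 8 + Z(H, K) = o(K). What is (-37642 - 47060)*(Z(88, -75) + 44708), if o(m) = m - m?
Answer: -3786179400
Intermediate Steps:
o(m) = 0
Z(H, K) = -8 (Z(H, K) = -8 + 0 = -8)
(-37642 - 47060)*(Z(88, -75) + 44708) = (-37642 - 47060)*(-8 + 44708) = -84702*44700 = -3786179400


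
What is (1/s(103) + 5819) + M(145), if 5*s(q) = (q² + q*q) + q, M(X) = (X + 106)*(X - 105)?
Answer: 338129744/21321 ≈ 15859.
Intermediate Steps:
M(X) = (-105 + X)*(106 + X) (M(X) = (106 + X)*(-105 + X) = (-105 + X)*(106 + X))
s(q) = q/5 + 2*q²/5 (s(q) = ((q² + q*q) + q)/5 = ((q² + q²) + q)/5 = (2*q² + q)/5 = (q + 2*q²)/5 = q/5 + 2*q²/5)
(1/s(103) + 5819) + M(145) = (1/((⅕)*103*(1 + 2*103)) + 5819) + (-11130 + 145 + 145²) = (1/((⅕)*103*(1 + 206)) + 5819) + (-11130 + 145 + 21025) = (1/((⅕)*103*207) + 5819) + 10040 = (1/(21321/5) + 5819) + 10040 = (5/21321 + 5819) + 10040 = 124066904/21321 + 10040 = 338129744/21321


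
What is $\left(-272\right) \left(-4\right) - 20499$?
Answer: $-19411$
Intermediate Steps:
$\left(-272\right) \left(-4\right) - 20499 = 1088 - 20499 = -19411$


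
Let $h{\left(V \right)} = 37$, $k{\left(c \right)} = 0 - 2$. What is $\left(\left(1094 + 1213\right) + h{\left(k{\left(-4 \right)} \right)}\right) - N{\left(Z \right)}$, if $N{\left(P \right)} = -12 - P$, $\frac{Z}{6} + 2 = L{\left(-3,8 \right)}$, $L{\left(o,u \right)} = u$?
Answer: $2392$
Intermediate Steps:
$k{\left(c \right)} = -2$ ($k{\left(c \right)} = 0 - 2 = -2$)
$Z = 36$ ($Z = -12 + 6 \cdot 8 = -12 + 48 = 36$)
$\left(\left(1094 + 1213\right) + h{\left(k{\left(-4 \right)} \right)}\right) - N{\left(Z \right)} = \left(\left(1094 + 1213\right) + 37\right) - \left(-12 - 36\right) = \left(2307 + 37\right) - \left(-12 - 36\right) = 2344 - -48 = 2344 + 48 = 2392$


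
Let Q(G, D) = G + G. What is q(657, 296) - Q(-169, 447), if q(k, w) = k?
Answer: 995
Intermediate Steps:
Q(G, D) = 2*G
q(657, 296) - Q(-169, 447) = 657 - 2*(-169) = 657 - 1*(-338) = 657 + 338 = 995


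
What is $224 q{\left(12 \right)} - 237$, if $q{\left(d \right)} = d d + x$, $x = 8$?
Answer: $33811$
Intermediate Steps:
$q{\left(d \right)} = 8 + d^{2}$ ($q{\left(d \right)} = d d + 8 = d^{2} + 8 = 8 + d^{2}$)
$224 q{\left(12 \right)} - 237 = 224 \left(8 + 12^{2}\right) - 237 = 224 \left(8 + 144\right) - 237 = 224 \cdot 152 - 237 = 34048 - 237 = 33811$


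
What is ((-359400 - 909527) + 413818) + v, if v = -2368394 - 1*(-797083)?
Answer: -2426420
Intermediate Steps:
v = -1571311 (v = -2368394 + 797083 = -1571311)
((-359400 - 909527) + 413818) + v = ((-359400 - 909527) + 413818) - 1571311 = (-1268927 + 413818) - 1571311 = -855109 - 1571311 = -2426420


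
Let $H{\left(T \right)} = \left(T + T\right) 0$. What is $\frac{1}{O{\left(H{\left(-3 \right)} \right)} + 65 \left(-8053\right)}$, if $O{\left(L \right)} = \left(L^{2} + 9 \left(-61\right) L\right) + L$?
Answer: $- \frac{1}{523445} \approx -1.9104 \cdot 10^{-6}$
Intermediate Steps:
$H{\left(T \right)} = 0$ ($H{\left(T \right)} = 2 T 0 = 0$)
$O{\left(L \right)} = L^{2} - 548 L$ ($O{\left(L \right)} = \left(L^{2} - 549 L\right) + L = L^{2} - 548 L$)
$\frac{1}{O{\left(H{\left(-3 \right)} \right)} + 65 \left(-8053\right)} = \frac{1}{0 \left(-548 + 0\right) + 65 \left(-8053\right)} = \frac{1}{0 \left(-548\right) - 523445} = \frac{1}{0 - 523445} = \frac{1}{-523445} = - \frac{1}{523445}$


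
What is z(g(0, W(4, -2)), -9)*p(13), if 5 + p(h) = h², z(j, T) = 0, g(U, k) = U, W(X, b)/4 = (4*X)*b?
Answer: 0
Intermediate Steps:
W(X, b) = 16*X*b (W(X, b) = 4*((4*X)*b) = 4*(4*X*b) = 16*X*b)
p(h) = -5 + h²
z(g(0, W(4, -2)), -9)*p(13) = 0*(-5 + 13²) = 0*(-5 + 169) = 0*164 = 0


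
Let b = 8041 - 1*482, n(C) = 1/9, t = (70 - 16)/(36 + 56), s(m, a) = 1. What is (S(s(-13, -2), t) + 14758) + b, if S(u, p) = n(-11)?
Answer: 200854/9 ≈ 22317.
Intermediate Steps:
t = 27/46 (t = 54/92 = 54*(1/92) = 27/46 ≈ 0.58696)
n(C) = 1/9
S(u, p) = 1/9
b = 7559 (b = 8041 - 482 = 7559)
(S(s(-13, -2), t) + 14758) + b = (1/9 + 14758) + 7559 = 132823/9 + 7559 = 200854/9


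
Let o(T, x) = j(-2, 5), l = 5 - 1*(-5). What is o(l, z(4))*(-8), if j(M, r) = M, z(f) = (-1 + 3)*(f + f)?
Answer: 16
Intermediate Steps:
l = 10 (l = 5 + 5 = 10)
z(f) = 4*f (z(f) = 2*(2*f) = 4*f)
o(T, x) = -2
o(l, z(4))*(-8) = -2*(-8) = 16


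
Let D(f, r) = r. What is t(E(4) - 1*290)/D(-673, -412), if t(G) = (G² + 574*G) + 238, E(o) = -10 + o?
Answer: 41025/206 ≈ 199.15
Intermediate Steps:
t(G) = 238 + G² + 574*G
t(E(4) - 1*290)/D(-673, -412) = (238 + ((-10 + 4) - 1*290)² + 574*((-10 + 4) - 1*290))/(-412) = (238 + (-6 - 290)² + 574*(-6 - 290))*(-1/412) = (238 + (-296)² + 574*(-296))*(-1/412) = (238 + 87616 - 169904)*(-1/412) = -82050*(-1/412) = 41025/206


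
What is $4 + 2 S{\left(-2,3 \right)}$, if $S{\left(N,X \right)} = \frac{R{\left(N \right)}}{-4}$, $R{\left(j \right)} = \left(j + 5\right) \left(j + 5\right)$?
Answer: $- \frac{1}{2} \approx -0.5$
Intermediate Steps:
$R{\left(j \right)} = \left(5 + j\right)^{2}$ ($R{\left(j \right)} = \left(5 + j\right) \left(5 + j\right) = \left(5 + j\right)^{2}$)
$S{\left(N,X \right)} = - \frac{\left(5 + N\right)^{2}}{4}$ ($S{\left(N,X \right)} = \frac{\left(5 + N\right)^{2}}{-4} = \left(5 + N\right)^{2} \left(- \frac{1}{4}\right) = - \frac{\left(5 + N\right)^{2}}{4}$)
$4 + 2 S{\left(-2,3 \right)} = 4 + 2 \left(- \frac{\left(5 - 2\right)^{2}}{4}\right) = 4 + 2 \left(- \frac{3^{2}}{4}\right) = 4 + 2 \left(\left(- \frac{1}{4}\right) 9\right) = 4 + 2 \left(- \frac{9}{4}\right) = 4 - \frac{9}{2} = - \frac{1}{2}$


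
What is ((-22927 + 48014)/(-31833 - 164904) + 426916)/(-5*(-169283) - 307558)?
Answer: 83990148005/106013109609 ≈ 0.79226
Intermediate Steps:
((-22927 + 48014)/(-31833 - 164904) + 426916)/(-5*(-169283) - 307558) = (25087/(-196737) + 426916)/(846415 - 307558) = (25087*(-1/196737) + 426916)/538857 = (-25087/196737 + 426916)*(1/538857) = (83990148005/196737)*(1/538857) = 83990148005/106013109609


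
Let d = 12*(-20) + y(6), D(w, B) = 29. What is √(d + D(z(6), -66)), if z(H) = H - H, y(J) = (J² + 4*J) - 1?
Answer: 2*I*√38 ≈ 12.329*I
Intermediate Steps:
y(J) = -1 + J² + 4*J
z(H) = 0
d = -181 (d = 12*(-20) + (-1 + 6² + 4*6) = -240 + (-1 + 36 + 24) = -240 + 59 = -181)
√(d + D(z(6), -66)) = √(-181 + 29) = √(-152) = 2*I*√38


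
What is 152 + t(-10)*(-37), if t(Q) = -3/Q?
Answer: 1409/10 ≈ 140.90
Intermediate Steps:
152 + t(-10)*(-37) = 152 - 3/(-10)*(-37) = 152 - 3*(-⅒)*(-37) = 152 + (3/10)*(-37) = 152 - 111/10 = 1409/10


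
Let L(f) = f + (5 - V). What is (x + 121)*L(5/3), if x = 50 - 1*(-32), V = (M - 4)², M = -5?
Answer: -45269/3 ≈ -15090.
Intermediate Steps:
V = 81 (V = (-5 - 4)² = (-9)² = 81)
x = 82 (x = 50 + 32 = 82)
L(f) = -76 + f (L(f) = f + (5 - 1*81) = f + (5 - 81) = f - 76 = -76 + f)
(x + 121)*L(5/3) = (82 + 121)*(-76 + 5/3) = 203*(-76 + 5*(⅓)) = 203*(-76 + 5/3) = 203*(-223/3) = -45269/3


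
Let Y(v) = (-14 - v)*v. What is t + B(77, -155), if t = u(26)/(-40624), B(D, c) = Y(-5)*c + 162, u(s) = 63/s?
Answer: -7196054175/1056224 ≈ -6813.0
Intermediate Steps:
Y(v) = v*(-14 - v)
B(D, c) = 162 + 45*c (B(D, c) = (-1*(-5)*(14 - 5))*c + 162 = (-1*(-5)*9)*c + 162 = 45*c + 162 = 162 + 45*c)
t = -63/1056224 (t = (63/26)/(-40624) = (63*(1/26))*(-1/40624) = (63/26)*(-1/40624) = -63/1056224 ≈ -5.9646e-5)
t + B(77, -155) = -63/1056224 + (162 + 45*(-155)) = -63/1056224 + (162 - 6975) = -63/1056224 - 6813 = -7196054175/1056224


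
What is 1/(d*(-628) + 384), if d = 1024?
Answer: -1/642688 ≈ -1.5560e-6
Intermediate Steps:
1/(d*(-628) + 384) = 1/(1024*(-628) + 384) = 1/(-643072 + 384) = 1/(-642688) = -1/642688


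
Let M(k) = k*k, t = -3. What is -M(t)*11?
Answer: -99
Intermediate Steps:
M(k) = k**2
-M(t)*11 = -1*(-3)**2*11 = -1*9*11 = -9*11 = -99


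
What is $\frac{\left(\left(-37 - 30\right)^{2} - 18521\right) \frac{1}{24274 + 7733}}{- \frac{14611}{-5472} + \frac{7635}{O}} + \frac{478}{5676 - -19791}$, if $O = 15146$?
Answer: $- \frac{224492265642338}{1881051410900571} \approx -0.11934$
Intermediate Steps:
$\frac{\left(\left(-37 - 30\right)^{2} - 18521\right) \frac{1}{24274 + 7733}}{- \frac{14611}{-5472} + \frac{7635}{O}} + \frac{478}{5676 - -19791} = \frac{\left(\left(-37 - 30\right)^{2} - 18521\right) \frac{1}{24274 + 7733}}{- \frac{14611}{-5472} + \frac{7635}{15146}} + \frac{478}{5676 - -19791} = \frac{\left(\left(-67\right)^{2} - 18521\right) \frac{1}{32007}}{\left(-14611\right) \left(- \frac{1}{5472}\right) + 7635 \cdot \frac{1}{15146}} + \frac{478}{5676 + 19791} = \frac{\left(4489 - 18521\right) \frac{1}{32007}}{\frac{769}{288} + \frac{7635}{15146}} + \frac{478}{25467} = \frac{\left(-14032\right) \frac{1}{32007}}{\frac{6923077}{2181024}} + 478 \cdot \frac{1}{25467} = \left(- \frac{14032}{32007}\right) \frac{2181024}{6923077} + \frac{478}{25467} = - \frac{10201376256}{73862308513} + \frac{478}{25467} = - \frac{224492265642338}{1881051410900571}$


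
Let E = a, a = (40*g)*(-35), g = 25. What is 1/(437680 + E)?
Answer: 1/402680 ≈ 2.4834e-6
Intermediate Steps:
a = -35000 (a = (40*25)*(-35) = 1000*(-35) = -35000)
E = -35000
1/(437680 + E) = 1/(437680 - 35000) = 1/402680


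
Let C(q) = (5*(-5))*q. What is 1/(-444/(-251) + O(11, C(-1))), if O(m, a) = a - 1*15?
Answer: 251/2954 ≈ 0.084970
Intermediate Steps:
C(q) = -25*q
O(m, a) = -15 + a (O(m, a) = a - 15 = -15 + a)
1/(-444/(-251) + O(11, C(-1))) = 1/(-444/(-251) + (-15 - 25*(-1))) = 1/(-444*(-1/251) + (-15 + 25)) = 1/(444/251 + 10) = 1/(2954/251) = 251/2954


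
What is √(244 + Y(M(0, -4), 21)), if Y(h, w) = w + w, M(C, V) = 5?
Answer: √286 ≈ 16.912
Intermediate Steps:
Y(h, w) = 2*w
√(244 + Y(M(0, -4), 21)) = √(244 + 2*21) = √(244 + 42) = √286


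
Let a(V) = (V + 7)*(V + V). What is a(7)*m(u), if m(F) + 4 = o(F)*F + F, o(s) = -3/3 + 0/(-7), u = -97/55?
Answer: -784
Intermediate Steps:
a(V) = 2*V*(7 + V) (a(V) = (7 + V)*(2*V) = 2*V*(7 + V))
u = -97/55 (u = -97*1/55 = -97/55 ≈ -1.7636)
o(s) = -1 (o(s) = -3*⅓ + 0*(-⅐) = -1 + 0 = -1)
m(F) = -4 (m(F) = -4 + (-F + F) = -4 + 0 = -4)
a(7)*m(u) = (2*7*(7 + 7))*(-4) = (2*7*14)*(-4) = 196*(-4) = -784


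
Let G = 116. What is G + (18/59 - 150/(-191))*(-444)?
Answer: -4148668/11269 ≈ -368.15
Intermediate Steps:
G + (18/59 - 150/(-191))*(-444) = 116 + (18/59 - 150/(-191))*(-444) = 116 + (18*(1/59) - 150*(-1/191))*(-444) = 116 + (18/59 + 150/191)*(-444) = 116 + (12288/11269)*(-444) = 116 - 5455872/11269 = -4148668/11269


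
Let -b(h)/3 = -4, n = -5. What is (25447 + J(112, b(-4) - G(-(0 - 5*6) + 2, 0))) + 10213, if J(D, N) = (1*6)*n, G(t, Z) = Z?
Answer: 35630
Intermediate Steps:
b(h) = 12 (b(h) = -3*(-4) = 12)
J(D, N) = -30 (J(D, N) = (1*6)*(-5) = 6*(-5) = -30)
(25447 + J(112, b(-4) - G(-(0 - 5*6) + 2, 0))) + 10213 = (25447 - 30) + 10213 = 25417 + 10213 = 35630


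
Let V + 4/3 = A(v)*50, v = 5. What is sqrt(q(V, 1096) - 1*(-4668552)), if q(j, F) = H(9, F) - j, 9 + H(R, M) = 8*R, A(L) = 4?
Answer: sqrt(42015747)/3 ≈ 2160.7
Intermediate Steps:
V = 596/3 (V = -4/3 + 4*50 = -4/3 + 200 = 596/3 ≈ 198.67)
H(R, M) = -9 + 8*R
q(j, F) = 63 - j (q(j, F) = (-9 + 8*9) - j = (-9 + 72) - j = 63 - j)
sqrt(q(V, 1096) - 1*(-4668552)) = sqrt((63 - 1*596/3) - 1*(-4668552)) = sqrt((63 - 596/3) + 4668552) = sqrt(-407/3 + 4668552) = sqrt(14005249/3) = sqrt(42015747)/3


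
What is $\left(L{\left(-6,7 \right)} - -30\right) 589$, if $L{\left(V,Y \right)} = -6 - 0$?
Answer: $14136$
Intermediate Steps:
$L{\left(V,Y \right)} = -6$ ($L{\left(V,Y \right)} = -6 + 0 = -6$)
$\left(L{\left(-6,7 \right)} - -30\right) 589 = \left(-6 - -30\right) 589 = \left(-6 + 30\right) 589 = 24 \cdot 589 = 14136$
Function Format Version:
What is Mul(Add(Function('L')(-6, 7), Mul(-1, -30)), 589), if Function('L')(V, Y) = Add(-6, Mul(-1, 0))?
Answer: 14136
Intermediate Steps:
Function('L')(V, Y) = -6 (Function('L')(V, Y) = Add(-6, 0) = -6)
Mul(Add(Function('L')(-6, 7), Mul(-1, -30)), 589) = Mul(Add(-6, Mul(-1, -30)), 589) = Mul(Add(-6, 30), 589) = Mul(24, 589) = 14136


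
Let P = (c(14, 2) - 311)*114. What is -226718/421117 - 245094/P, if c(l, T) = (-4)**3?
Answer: 15586842583/3000458625 ≈ 5.1948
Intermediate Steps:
c(l, T) = -64
P = -42750 (P = (-64 - 311)*114 = -375*114 = -42750)
-226718/421117 - 245094/P = -226718/421117 - 245094/(-42750) = -226718*1/421117 - 245094*(-1/42750) = -226718/421117 + 40849/7125 = 15586842583/3000458625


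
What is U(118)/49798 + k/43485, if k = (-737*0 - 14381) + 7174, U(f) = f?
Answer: -176881478/1082733015 ≈ -0.16337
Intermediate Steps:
k = -7207 (k = (0 - 14381) + 7174 = -14381 + 7174 = -7207)
U(118)/49798 + k/43485 = 118/49798 - 7207/43485 = 118*(1/49798) - 7207*1/43485 = 59/24899 - 7207/43485 = -176881478/1082733015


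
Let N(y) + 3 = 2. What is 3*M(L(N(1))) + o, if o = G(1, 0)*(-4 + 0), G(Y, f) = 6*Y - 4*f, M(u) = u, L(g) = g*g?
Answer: -21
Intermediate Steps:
N(y) = -1 (N(y) = -3 + 2 = -1)
L(g) = g**2
G(Y, f) = -4*f + 6*Y
o = -24 (o = (-4*0 + 6*1)*(-4 + 0) = (0 + 6)*(-4) = 6*(-4) = -24)
3*M(L(N(1))) + o = 3*(-1)**2 - 24 = 3*1 - 24 = 3 - 24 = -21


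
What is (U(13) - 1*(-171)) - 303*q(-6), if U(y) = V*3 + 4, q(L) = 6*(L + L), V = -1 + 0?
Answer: 21988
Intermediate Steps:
V = -1
q(L) = 12*L (q(L) = 6*(2*L) = 12*L)
U(y) = 1 (U(y) = -1*3 + 4 = -3 + 4 = 1)
(U(13) - 1*(-171)) - 303*q(-6) = (1 - 1*(-171)) - 3636*(-6) = (1 + 171) - 303*(-72) = 172 + 21816 = 21988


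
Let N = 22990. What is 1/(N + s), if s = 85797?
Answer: 1/108787 ≈ 9.1923e-6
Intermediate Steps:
1/(N + s) = 1/(22990 + 85797) = 1/108787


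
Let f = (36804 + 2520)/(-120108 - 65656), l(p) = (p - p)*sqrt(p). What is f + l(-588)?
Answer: -9831/46441 ≈ -0.21169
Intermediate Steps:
l(p) = 0 (l(p) = 0*sqrt(p) = 0)
f = -9831/46441 (f = 39324/(-185764) = 39324*(-1/185764) = -9831/46441 ≈ -0.21169)
f + l(-588) = -9831/46441 + 0 = -9831/46441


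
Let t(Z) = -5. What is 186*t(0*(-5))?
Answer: -930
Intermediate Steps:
186*t(0*(-5)) = 186*(-5) = -930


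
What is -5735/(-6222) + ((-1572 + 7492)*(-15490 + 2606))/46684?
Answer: -118576153855/72616962 ≈ -1632.9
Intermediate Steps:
-5735/(-6222) + ((-1572 + 7492)*(-15490 + 2606))/46684 = -5735*(-1/6222) + (5920*(-12884))*(1/46684) = 5735/6222 - 76273280*1/46684 = 5735/6222 - 19068320/11671 = -118576153855/72616962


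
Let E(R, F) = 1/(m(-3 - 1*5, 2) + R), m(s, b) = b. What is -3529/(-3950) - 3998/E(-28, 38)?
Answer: 410598129/3950 ≈ 1.0395e+5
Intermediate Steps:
E(R, F) = 1/(2 + R)
-3529/(-3950) - 3998/E(-28, 38) = -3529/(-3950) - 3998/(1/(2 - 28)) = -3529*(-1/3950) - 3998/(1/(-26)) = 3529/3950 - 3998/(-1/26) = 3529/3950 - 3998*(-26) = 3529/3950 + 103948 = 410598129/3950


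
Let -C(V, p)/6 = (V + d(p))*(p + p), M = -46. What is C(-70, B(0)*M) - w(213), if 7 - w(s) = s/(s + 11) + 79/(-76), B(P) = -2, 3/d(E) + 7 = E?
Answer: 27940152563/361760 ≈ 77234.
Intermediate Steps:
d(E) = 3/(-7 + E)
C(V, p) = -12*p*(V + 3/(-7 + p)) (C(V, p) = -6*(V + 3/(-7 + p))*(p + p) = -6*(V + 3/(-7 + p))*2*p = -12*p*(V + 3/(-7 + p)))
w(s) = 611/76 - s/(11 + s) (w(s) = 7 - (s/(s + 11) + 79/(-76)) = 7 - (s/(11 + s) + 79*(-1/76)) = 7 - (s/(11 + s) - 79/76) = 7 - (-79/76 + s/(11 + s)) = 7 + (79/76 - s/(11 + s)) = 611/76 - s/(11 + s))
C(-70, B(0)*M) - w(213) = -12*(-2*(-46))*(3 - 70*(-7 - 2*(-46)))/(-7 - 2*(-46)) - (6721 + 535*213)/(76*(11 + 213)) = -12*92*(3 - 70*(-7 + 92))/(-7 + 92) - (6721 + 113955)/(76*224) = -12*92*(3 - 70*85)/85 - 120676/(76*224) = -12*92*1/85*(3 - 5950) - 1*30169/4256 = -12*92*1/85*(-5947) - 30169/4256 = 6565488/85 - 30169/4256 = 27940152563/361760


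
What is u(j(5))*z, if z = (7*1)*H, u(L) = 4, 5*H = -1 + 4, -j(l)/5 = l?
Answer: 84/5 ≈ 16.800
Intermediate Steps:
j(l) = -5*l
H = ⅗ (H = (-1 + 4)/5 = (⅕)*3 = ⅗ ≈ 0.60000)
z = 21/5 (z = (7*1)*(⅗) = 7*(⅗) = 21/5 ≈ 4.2000)
u(j(5))*z = 4*(21/5) = 84/5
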